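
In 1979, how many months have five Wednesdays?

A month of length L has five Wednesdays iff its first Wednesday is on day ≤ L−28 (so day 1–3 in a 31-day month, 1–2 in a 30-day month, day 1 in a leap February).
Checking each month of 1979: Jan starts Mon (31d) ✓; Feb starts Thu (28d); Mar starts Thu (31d); Apr starts Sun (30d); May starts Tue (31d) ✓; Jun starts Fri (30d); Jul starts Sun (31d); Aug starts Wed (31d) ✓; Sep starts Sat (30d); Oct starts Mon (31d) ✓; Nov starts Thu (30d); Dec starts Sat (31d).
Five-Wednesday months: January, May, August, October → 4.

4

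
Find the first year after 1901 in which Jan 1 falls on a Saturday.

1910

Jan 1 advances by 2 weekdays after a leap year and by 1 after a common year.
1901: Jan 1 is Tuesday.
1902: Wednesday
1903: Thursday
1904: Friday (leap)
1905: Sunday
1906: Monday
1907: Tuesday
1908: Wednesday (leap)
1909: Friday
1910: Saturday
1910 begins on a Saturday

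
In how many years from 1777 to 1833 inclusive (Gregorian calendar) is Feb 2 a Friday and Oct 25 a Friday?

Check each year's weekday for Feb 2 and Oct 25:
  1777: Sun/Sat  1778: Mon/Sun  1779: Tue/Mon  1780: Wed/Wed  1781: Fri/Thu  1782: Sat/Fri  1783: Sun/Sat  1784: Mon/Mon  1785: Wed/Tue  1786: Thu/Wed  1787: Fri/Thu  1788: Sat/Sat  1789: Mon/Sun  1790: Tue/Mon  …(29 more)…  1820: Wed/Wed  1821: Fri/Thu  1822: Sat/Fri  1823: Sun/Sat  1824: Mon/Mon  1825: Wed/Tue  1826: Thu/Wed  1827: Fri/Thu  1828: Sat/Sat  1829: Mon/Sun  1830: Tue/Mon  1831: Wed/Tue  1832: Thu/Thu  1833: Sat/Fri
Both conditions hold in: 1816 — 1.

1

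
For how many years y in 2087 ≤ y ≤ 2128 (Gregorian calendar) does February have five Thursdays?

1

February has 28 days (29 in leap years); it has five Thursdays when Thursday falls among the first (month-length − 28) days — i.e. when February 1 is Thursday in a leap year (never in a common year).
February 1 by year: 2087:Sat 2088:Sun 2089:Tue 2090:Wed 2091:Thu 2092:Fri 2093:Sun 2094:Mon 2095:Tue 2096:Wed 2097:Fri 2098:Sat 2099:Sun 2100:Mon 2101:Tue …(12 more)… 2114:Thu 2115:Fri 2116:Sat 2117:Mon 2118:Tue 2119:Wed 2120:Thu✓ 2121:Sat 2122:Sun 2123:Mon 2124:Tue 2125:Thu 2126:Fri 2127:Sat 2128:Sun
Years with five Thursdays: 2120 → 1.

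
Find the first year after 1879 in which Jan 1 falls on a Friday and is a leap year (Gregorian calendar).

1892

Jan 1 advances by 2 weekdays after a leap year and by 1 after a common year.
1879: Jan 1 is Wednesday.
1880: Thursday (leap)
1881: Saturday
1882: Sunday
1883: Monday
1884: Tuesday (leap)
1885: Thursday
1886: Friday
1887: Saturday
1888: Sunday (leap)
1889: Tuesday
1890: Wednesday
1891: Thursday
1892: Friday (leap)
1892 begins on a Friday and is a leap year.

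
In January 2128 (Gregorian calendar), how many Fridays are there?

5

January 2128 has 31 days and begins on Thursday.
The first Friday is January 2.
Fridays fall on 2, 9, 16, 23, 30 — that's 5.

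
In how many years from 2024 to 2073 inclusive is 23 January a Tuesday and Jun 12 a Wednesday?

2

Check each year's weekday for 23 January and Jun 12:
  2024: Tue/Wed ✓  2025: Thu/Thu  2026: Fri/Fri  2027: Sat/Sat  2028: Sun/Mon  2029: Tue/Tue  2030: Wed/Wed  2031: Thu/Thu  2032: Fri/Sat  2033: Sun/Sun  2034: Mon/Mon  2035: Tue/Tue  2036: Wed/Thu  2037: Fri/Fri  …(22 more)…  2060: Fri/Sat  2061: Sun/Sun  2062: Mon/Mon  2063: Tue/Tue  2064: Wed/Thu  2065: Fri/Fri  2066: Sat/Sat  2067: Sun/Sun  2068: Mon/Tue  2069: Wed/Wed  2070: Thu/Thu  2071: Fri/Fri  2072: Sat/Sun  2073: Mon/Mon
Both conditions hold in: 2024, 2052 — 2.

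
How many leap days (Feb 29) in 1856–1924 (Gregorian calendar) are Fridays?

Leap years in 1856–1924: 17 of them.
Feb 29 weekday advances by 5 (mod 7) from one leap year to the next four years later (or differs when a century non-leap intervenes).
Leap-day weekdays: 1856:Fri✓ 1860:Wed 1864:Mon 1868:Sat 1872:Thu 1876:Tue 1880:Sun 1884:Fri✓ 1888:Wed 1892:Mon 1896:Sat 1904:Mon 1908:Sat 1912:Thu 1916:Tue 1920:Sun 1924:Fri✓
Friday: 1856, 1884, 1924 → 3.

3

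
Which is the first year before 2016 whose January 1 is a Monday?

2007

Jan 1 advances by 2 weekdays after a leap year and by 1 after a common year.
2016: Jan 1 is Friday (leap).
2015: Thursday
2014: Wednesday
2013: Tuesday
2012: Sunday (leap)
2011: Saturday
2010: Friday
2009: Thursday
2008: Tuesday (leap)
2007: Monday
2007 begins on a Monday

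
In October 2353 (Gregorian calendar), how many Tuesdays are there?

October 2353 has 31 days and begins on Thursday.
The first Tuesday is October 6.
Tuesdays fall on 6, 13, 20, 27 — that's 4.

4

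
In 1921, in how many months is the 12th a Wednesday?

Check the 12th of each month of 1921: Jan 12: Wed, Feb 12: Sat, Mar 12: Sat, Apr 12: Tue, May 12: Thu, Jun 12: Sun, Jul 12: Tue, Aug 12: Fri, Sep 12: Mon, Oct 12: Wed, Nov 12: Sat, Dec 12: Mon.
Wednesday occurs in January, October — 2 months.

2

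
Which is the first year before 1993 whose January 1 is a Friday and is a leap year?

Jan 1 advances by 2 weekdays after a leap year and by 1 after a common year.
1993: Jan 1 is Friday.
1992: Wednesday (leap)
1991: Tuesday
1990: Monday
1989: Sunday
1988: Friday (leap)
1988 begins on a Friday and is a leap year.

1988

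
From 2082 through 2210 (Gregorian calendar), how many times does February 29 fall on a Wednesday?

Leap years in 2082–2210: 30 of them.
Feb 29 weekday advances by 5 (mod 7) from one leap year to the next four years later (or differs when a century non-leap intervenes).
Leap-day weekdays: 2084:Tue 2088:Sun 2092:Fri 2096:Wed✓ 2104:Fri 2108:Wed✓ 2112:Mon 2116:Sat 2120:Thu 2124:Tue 2128:Sun 2132:Fri 2136:Wed✓ …(4 more)… 2156:Sun 2160:Fri 2164:Wed✓ 2168:Mon 2172:Sat 2176:Thu 2180:Tue 2184:Sun 2188:Fri 2192:Wed✓ 2196:Mon 2204:Wed✓ 2208:Mon
Wednesday: 2096, 2108, 2136, 2164, 2192, 2204 → 6.

6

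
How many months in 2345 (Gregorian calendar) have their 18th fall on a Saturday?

Check the 18th of each month of 2345: Jan 18: Thu, Feb 18: Sun, Mar 18: Sun, Apr 18: Wed, May 18: Fri, Jun 18: Mon, Jul 18: Wed, Aug 18: Sat, Sep 18: Tue, Oct 18: Thu, Nov 18: Sun, Dec 18: Tue.
Saturday occurs in August — 1 month.

1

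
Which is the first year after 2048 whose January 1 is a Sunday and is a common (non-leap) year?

Jan 1 advances by 2 weekdays after a leap year and by 1 after a common year.
2048: Jan 1 is Wednesday (leap).
2049: Friday
2050: Saturday
2051: Sunday
2051 begins on a Sunday and is a common year.

2051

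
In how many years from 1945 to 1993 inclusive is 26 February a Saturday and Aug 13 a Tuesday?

0

Check each year's weekday for 26 February and Aug 13:
  1945: Mon/Mon  1946: Tue/Tue  1947: Wed/Wed  1948: Thu/Fri  1949: Sat/Sat  1950: Sun/Sun  1951: Mon/Mon  1952: Tue/Wed  1953: Thu/Thu  1954: Fri/Fri  1955: Sat/Sat  1956: Sun/Mon  1957: Tue/Tue  1958: Wed/Wed  …(21 more)…  1980: Tue/Wed  1981: Thu/Thu  1982: Fri/Fri  1983: Sat/Sat  1984: Sun/Mon  1985: Tue/Tue  1986: Wed/Wed  1987: Thu/Thu  1988: Fri/Sat  1989: Sun/Sun  1990: Mon/Mon  1991: Tue/Tue  1992: Wed/Thu  1993: Fri/Fri
Both conditions hold in: no year — 0.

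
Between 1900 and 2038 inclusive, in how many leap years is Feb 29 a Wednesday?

Leap years in 1900–2038: 34 of them.
Feb 29 weekday advances by 5 (mod 7) from one leap year to the next four years later (or differs when a century non-leap intervenes).
Leap-day weekdays: 1904:Mon 1908:Sat 1912:Thu 1916:Tue 1920:Sun 1924:Fri 1928:Wed✓ 1932:Mon 1936:Sat 1940:Thu 1944:Tue 1948:Sun 1952:Fri …(8 more)… 1988:Mon 1992:Sat 1996:Thu 2000:Tue 2004:Sun 2008:Fri 2012:Wed✓ 2016:Mon 2020:Sat 2024:Thu 2028:Tue 2032:Sun 2036:Fri
Wednesday: 1928, 1956, 1984, 2012 → 4.

4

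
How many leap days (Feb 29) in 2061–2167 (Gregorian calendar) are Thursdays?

Leap years in 2061–2167: 25 of them.
Feb 29 weekday advances by 5 (mod 7) from one leap year to the next four years later (or differs when a century non-leap intervenes).
Leap-day weekdays: 2064:Fri 2068:Wed 2072:Mon 2076:Sat 2080:Thu✓ 2084:Tue 2088:Sun 2092:Fri 2096:Wed 2104:Fri 2108:Wed 2112:Mon 2116:Sat 2120:Thu✓ 2124:Tue 2128:Sun 2132:Fri 2136:Wed 2140:Mon 2144:Sat 2148:Thu✓ 2152:Tue 2156:Sun 2160:Fri 2164:Wed
Thursday: 2080, 2120, 2148 → 3.

3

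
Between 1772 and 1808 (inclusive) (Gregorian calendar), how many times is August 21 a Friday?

Track August 21's weekday year by year (advancing +1, or +2 across a Feb 29):
  1772: Fri ✓  1773: Sat (+1)  1774: Sun (+1)  1775: Mon (+1)  1776: Wed (+2)
  1777: Thu (+1)  1778: Fri (+1) ✓  1779: Sat (+1)  1780: Mon (+2)  1781: Tue (+1)
  1782: Wed (+1)  1783: Thu (+1)  1784: Sat (+2)  1785: Sun (+1)  … (9 more years) …
  1795: Fri (+1) ✓  1796: Sun (+2)  1797: Mon (+1)  1798: Tue (+1)  1799: Wed (+1)
  1800: Thu (+1)  1801: Fri (+1) ✓  1802: Sat (+1)  1803: Sun (+1)  1804: Tue (+2)
  1805: Wed (+1)  1806: Thu (+1)  1807: Fri (+1) ✓  1808: Sun (+2)
Friday years: 1772, 1778, 1789, 1795, 1801, 1807 — 6 in total.

6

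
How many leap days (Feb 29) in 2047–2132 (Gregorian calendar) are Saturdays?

3

Leap years in 2047–2132: 21 of them.
Feb 29 weekday advances by 5 (mod 7) from one leap year to the next four years later (or differs when a century non-leap intervenes).
Leap-day weekdays: 2048:Sat✓ 2052:Thu 2056:Tue 2060:Sun 2064:Fri 2068:Wed 2072:Mon 2076:Sat✓ 2080:Thu 2084:Tue 2088:Sun 2092:Fri 2096:Wed 2104:Fri 2108:Wed 2112:Mon 2116:Sat✓ 2120:Thu 2124:Tue 2128:Sun 2132:Fri
Saturday: 2048, 2076, 2116 → 3.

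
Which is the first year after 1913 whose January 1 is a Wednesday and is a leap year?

Jan 1 advances by 2 weekdays after a leap year and by 1 after a common year.
1913: Jan 1 is Wednesday.
1914: Thursday
1915: Friday
1916: Saturday (leap)
1917: Monday
1918: Tuesday
1919: Wednesday
1920: Thursday (leap)
1921: Saturday
1922: Sunday
1923: Monday
1924: Tuesday (leap)
1925: Thursday
1926: Friday
1927: Saturday
1928: Sunday (leap)
1929: Tuesday
1930: Wednesday
1931: Thursday
1932: Friday (leap)
1933: Sunday
1934: Monday
1935: Tuesday
1936: Wednesday (leap)
1936 begins on a Wednesday and is a leap year.

1936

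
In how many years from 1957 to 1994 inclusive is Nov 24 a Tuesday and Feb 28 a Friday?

Check each year's weekday for Nov 24 and Feb 28:
  1957: Sun/Thu  1958: Mon/Fri  1959: Tue/Sat  1960: Thu/Sun  1961: Fri/Tue  1962: Sat/Wed  1963: Sun/Thu  1964: Tue/Fri ✓  1965: Wed/Sun  1966: Thu/Mon  1967: Fri/Tue  1968: Sun/Wed  1969: Mon/Fri  1970: Tue/Sat  …(10 more)…  1981: Tue/Sat  1982: Wed/Sun  1983: Thu/Mon  1984: Sat/Tue  1985: Sun/Thu  1986: Mon/Fri  1987: Tue/Sat  1988: Thu/Sun  1989: Fri/Tue  1990: Sat/Wed  1991: Sun/Thu  1992: Tue/Fri ✓  1993: Wed/Sun  1994: Thu/Mon
Both conditions hold in: 1964, 1992 — 2.

2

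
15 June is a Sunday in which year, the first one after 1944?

From one year to the next, a fixed date's weekday advances by 1, or by 2 when a Feb 29 lies between the two dates.
1944: June 15 is Thursday.
1945: Friday (+1)
1946: Saturday (+1)
1947: Sunday (+1)
15 June falls on a Sunday in 1947.

1947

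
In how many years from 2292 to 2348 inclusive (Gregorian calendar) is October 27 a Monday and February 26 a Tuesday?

1

Check each year's weekday for October 27 and February 26:
  2292: Thu/Fri  2293: Fri/Sun  2294: Sat/Mon  2295: Sun/Tue  2296: Tue/Wed  2297: Wed/Fri  2298: Thu/Sat  2299: Fri/Sun  2300: Sat/Mon  2301: Sun/Tue  2302: Mon/Wed  2303: Tue/Thu  2304: Thu/Fri  2305: Fri/Sun  …(29 more)…  2335: Sun/Tue  2336: Tue/Wed  2337: Wed/Fri  2338: Thu/Sat  2339: Fri/Sun  2340: Sun/Mon  2341: Mon/Wed  2342: Tue/Thu  2343: Wed/Fri  2344: Fri/Sat  2345: Sat/Mon  2346: Sun/Tue  2347: Mon/Wed  2348: Wed/Thu
Both conditions hold in: 2324 — 1.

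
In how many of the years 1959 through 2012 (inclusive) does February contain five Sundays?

February has 28 days (29 in leap years); it has five Sundays when Sunday falls among the first (month-length − 28) days — i.e. when February 1 is Sunday in a leap year (never in a common year).
February 1 by year: 1959:Sun 1960:Mon 1961:Wed 1962:Thu 1963:Fri 1964:Sat 1965:Mon 1966:Tue 1967:Wed 1968:Thu 1969:Sat 1970:Sun 1971:Mon 1972:Tue 1973:Thu …(24 more)… 1998:Sun 1999:Mon 2000:Tue 2001:Thu 2002:Fri 2003:Sat 2004:Sun✓ 2005:Tue 2006:Wed 2007:Thu 2008:Fri 2009:Sun 2010:Mon 2011:Tue 2012:Wed
Years with five Sundays: 1976, 2004 → 2.

2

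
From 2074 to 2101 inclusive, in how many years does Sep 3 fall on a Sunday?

3

Track Sep 3's weekday year by year (advancing +1, or +2 across a Feb 29):
  2074: Mon  2075: Tue (+1)  2076: Thu (+2)  2077: Fri (+1)  2078: Sat (+1)
  2079: Sun (+1) ✓  2080: Tue (+2)  2081: Wed (+1)  2082: Thu (+1)  2083: Fri (+1)
  2084: Sun (+2) ✓  2085: Mon (+1)  2086: Tue (+1)  2087: Wed (+1)  2088: Fri (+2)
  2089: Sat (+1)  2090: Sun (+1) ✓  2091: Mon (+1)  2092: Wed (+2)  2093: Thu (+1)
  2094: Fri (+1)  2095: Sat (+1)  2096: Mon (+2)  2097: Tue (+1)  2098: Wed (+1)
  2099: Thu (+1)  2100: Fri (+1)  2101: Sat (+1)
Sunday years: 2079, 2084, 2090 — 3 in total.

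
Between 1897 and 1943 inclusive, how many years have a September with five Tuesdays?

September has 30 days; it has five Tuesdays when Tuesday falls among the first (month-length − 28) days — i.e. when September 1 is one of Tuesday/Monday.
September 1 by year: 1897:Wed 1898:Thu 1899:Fri 1900:Sat 1901:Sun 1902:Mon✓ 1903:Tue✓ 1904:Thu 1905:Fri 1906:Sat 1907:Sun 1908:Tue✓ 1909:Wed 1910:Thu 1911:Fri …(17 more)… 1929:Sun 1930:Mon✓ 1931:Tue✓ 1932:Thu 1933:Fri 1934:Sat 1935:Sun 1936:Tue✓ 1937:Wed 1938:Thu 1939:Fri 1940:Sun 1941:Mon✓ 1942:Tue✓ 1943:Wed
Years with five Tuesdays: 1902, 1903, 1908, 1913, 1914, 1919, 1924, 1925, 1930, 1931, 1936, 1941, 1942 → 13.

13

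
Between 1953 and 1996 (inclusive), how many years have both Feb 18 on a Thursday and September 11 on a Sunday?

2

Check each year's weekday for Feb 18 and September 11:
  1953: Wed/Fri  1954: Thu/Sat  1955: Fri/Sun  1956: Sat/Tue  1957: Mon/Wed  1958: Tue/Thu  1959: Wed/Fri  1960: Thu/Sun ✓  1961: Sat/Mon  1962: Sun/Tue  1963: Mon/Wed  1964: Tue/Fri  1965: Thu/Sat  1966: Fri/Sun  …(16 more)…  1983: Fri/Sun  1984: Sat/Tue  1985: Mon/Wed  1986: Tue/Thu  1987: Wed/Fri  1988: Thu/Sun ✓  1989: Sat/Mon  1990: Sun/Tue  1991: Mon/Wed  1992: Tue/Fri  1993: Thu/Sat  1994: Fri/Sun  1995: Sat/Mon  1996: Sun/Wed
Both conditions hold in: 1960, 1988 — 2.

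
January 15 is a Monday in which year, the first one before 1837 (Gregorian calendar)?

1827

From one year to the next, a fixed date's weekday advances by 1, or by 2 when a Feb 29 lies between the two dates.
1837: January 15 is Sunday.
1836: Friday (−2)
1835: Thursday (−1)
1834: Wednesday (−1)
1833: Tuesday (−1)
1832: Sunday (−2)
1831: Saturday (−1)
1830: Friday (−1)
1829: Thursday (−1)
1828: Tuesday (−2)
1827: Monday (−1)
January 15 falls on a Monday in 1827.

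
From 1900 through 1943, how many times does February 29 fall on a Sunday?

1

Leap years in 1900–1943: 10 of them.
Feb 29 weekday advances by 5 (mod 7) from one leap year to the next four years later (or differs when a century non-leap intervenes).
Leap-day weekdays: 1904:Mon 1908:Sat 1912:Thu 1916:Tue 1920:Sun✓ 1924:Fri 1928:Wed 1932:Mon 1936:Sat 1940:Thu
Sunday: 1920 → 1.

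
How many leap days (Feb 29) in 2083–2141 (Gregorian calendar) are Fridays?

Leap years in 2083–2141: 14 of them.
Feb 29 weekday advances by 5 (mod 7) from one leap year to the next four years later (or differs when a century non-leap intervenes).
Leap-day weekdays: 2084:Tue 2088:Sun 2092:Fri✓ 2096:Wed 2104:Fri✓ 2108:Wed 2112:Mon 2116:Sat 2120:Thu 2124:Tue 2128:Sun 2132:Fri✓ 2136:Wed 2140:Mon
Friday: 2092, 2104, 2132 → 3.

3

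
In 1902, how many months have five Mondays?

4

A month of length L has five Mondays iff its first Monday is on day ≤ L−28 (so day 1–3 in a 31-day month, 1–2 in a 30-day month, day 1 in a leap February).
Checking each month of 1902: Jan starts Wed (31d); Feb starts Sat (28d); Mar starts Sat (31d) ✓; Apr starts Tue (30d); May starts Thu (31d); Jun starts Sun (30d) ✓; Jul starts Tue (31d); Aug starts Fri (31d); Sep starts Mon (30d) ✓; Oct starts Wed (31d); Nov starts Sat (30d); Dec starts Mon (31d) ✓.
Five-Monday months: March, June, September, December → 4.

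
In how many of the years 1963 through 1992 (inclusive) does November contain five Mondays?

9

November has 30 days; it has five Mondays when Monday falls among the first (month-length − 28) days — i.e. when November 1 is one of Monday/Sunday.
November 1 by year: 1963:Fri 1964:Sun✓ 1965:Mon✓ 1966:Tue 1967:Wed 1968:Fri 1969:Sat 1970:Sun✓ 1971:Mon✓ 1972:Wed 1973:Thu 1974:Fri 1975:Sat 1976:Mon✓ 1977:Tue 1978:Wed 1979:Thu 1980:Sat 1981:Sun✓ 1982:Mon✓ 1983:Tue 1984:Thu 1985:Fri 1986:Sat 1987:Sun✓ 1988:Tue 1989:Wed 1990:Thu 1991:Fri 1992:Sun✓
Years with five Mondays: 1964, 1965, 1970, 1971, 1976, 1981, 1982, 1987, 1992 → 9.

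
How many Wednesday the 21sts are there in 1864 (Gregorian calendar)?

Check the 21st of each month of 1864: Jan 21: Thu, Feb 21: Sun, Mar 21: Mon, Apr 21: Thu, May 21: Sat, Jun 21: Tue, Jul 21: Thu, Aug 21: Sun, Sep 21: Wed, Oct 21: Fri, Nov 21: Mon, Dec 21: Wed.
Wednesday occurs in September, December — 2 months.

2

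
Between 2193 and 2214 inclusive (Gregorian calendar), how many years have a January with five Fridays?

11

January has 31 days; it has five Fridays when Friday falls among the first (month-length − 28) days — i.e. when January 1 is one of Friday/Thursday/Wednesday.
January 1 by year: 2193:Tue 2194:Wed✓ 2195:Thu✓ 2196:Fri✓ 2197:Sun 2198:Mon 2199:Tue 2200:Wed✓ 2201:Thu✓ 2202:Fri✓ 2203:Sat 2204:Sun 2205:Tue 2206:Wed✓ 2207:Thu✓ 2208:Fri✓ 2209:Sun 2210:Mon 2211:Tue 2212:Wed✓ 2213:Fri✓ 2214:Sat
Years with five Fridays: 2194, 2195, 2196, 2200, 2201, 2202, 2206, 2207, 2208, 2212, 2213 → 11.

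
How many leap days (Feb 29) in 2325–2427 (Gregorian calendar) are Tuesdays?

Leap years in 2325–2427: 25 of them.
Feb 29 weekday advances by 5 (mod 7) from one leap year to the next four years later (or differs when a century non-leap intervenes).
Leap-day weekdays: 2328:Wed 2332:Mon 2336:Sat 2340:Thu 2344:Tue✓ 2348:Sun 2352:Fri 2356:Wed 2360:Mon 2364:Sat 2368:Thu 2372:Tue✓ 2376:Sun 2380:Fri 2384:Wed 2388:Mon 2392:Sat 2396:Thu 2400:Tue✓ 2404:Sun 2408:Fri 2412:Wed 2416:Mon 2420:Sat 2424:Thu
Tuesday: 2344, 2372, 2400 → 3.

3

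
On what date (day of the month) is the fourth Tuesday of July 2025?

22

July 1, 2025 is a Tuesday, so the first Tuesday is the 1st.
The fourth Tuesday is 1 + 21 = 22.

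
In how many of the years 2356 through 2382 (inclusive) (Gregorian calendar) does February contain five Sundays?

1

February has 28 days (29 in leap years); it has five Sundays when Sunday falls among the first (month-length − 28) days — i.e. when February 1 is Sunday in a leap year (never in a common year).
February 1 by year: 2356:Wed 2357:Fri 2358:Sat 2359:Sun 2360:Mon 2361:Wed 2362:Thu 2363:Fri 2364:Sat 2365:Mon 2366:Tue 2367:Wed 2368:Thu 2369:Sat 2370:Sun 2371:Mon 2372:Tue 2373:Thu 2374:Fri 2375:Sat 2376:Sun✓ 2377:Tue 2378:Wed 2379:Thu 2380:Fri 2381:Sun 2382:Mon
Years with five Sundays: 2376 → 1.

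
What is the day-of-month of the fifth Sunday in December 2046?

December 1, 2046 is a Saturday, so the first Sunday is the 2nd.
The fifth Sunday is 2 + 28 = 30.

30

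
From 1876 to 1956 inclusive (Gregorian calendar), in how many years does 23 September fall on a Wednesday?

11

Track 23 September's weekday year by year (advancing +1, or +2 across a Feb 29):
  1876: Sat  1877: Sun (+1)  1878: Mon (+1)  1879: Tue (+1)  1880: Thu (+2)
  1881: Fri (+1)  1882: Sat (+1)  1883: Sun (+1)  1884: Tue (+2)  1885: Wed (+1) ✓
  1886: Thu (+1)  1887: Fri (+1)  1888: Sun (+2)  1889: Mon (+1)  … (53 more years) …
  1943: Thu (+1)  1944: Sat (+2)  1945: Sun (+1)  1946: Mon (+1)  1947: Tue (+1)
  1948: Thu (+2)  1949: Fri (+1)  1950: Sat (+1)  1951: Sun (+1)  1952: Tue (+2)
  1953: Wed (+1) ✓  1954: Thu (+1)  1955: Fri (+1)  1956: Sun (+2)
Wednesday years: 1885, 1891, 1896, 1903, 1908, 1914, 1925, 1931, 1936, 1942, 1953 — 11 in total.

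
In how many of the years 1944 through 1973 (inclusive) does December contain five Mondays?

13

December has 31 days; it has five Mondays when Monday falls among the first (month-length − 28) days — i.e. when December 1 is one of Monday/Sunday/Saturday.
December 1 by year: 1944:Fri 1945:Sat✓ 1946:Sun✓ 1947:Mon✓ 1948:Wed 1949:Thu 1950:Fri 1951:Sat✓ 1952:Mon✓ 1953:Tue 1954:Wed 1955:Thu 1956:Sat✓ 1957:Sun✓ 1958:Mon✓ 1959:Tue 1960:Thu 1961:Fri 1962:Sat✓ 1963:Sun✓ 1964:Tue 1965:Wed 1966:Thu 1967:Fri 1968:Sun✓ 1969:Mon✓ 1970:Tue 1971:Wed 1972:Fri 1973:Sat✓
Years with five Mondays: 1945, 1946, 1947, 1951, 1952, 1956, 1957, 1958, 1962, 1963, 1968, 1969, 1973 → 13.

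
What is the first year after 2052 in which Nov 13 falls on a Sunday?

From one year to the next, a fixed date's weekday advances by 1, or by 2 when a Feb 29 lies between the two dates.
2052: November 13 is Wednesday.
2053: Thursday (+1)
2054: Friday (+1)
2055: Saturday (+1)
2056: Monday (+2)
2057: Tuesday (+1)
2058: Wednesday (+1)
2059: Thursday (+1)
2060: Saturday (+2)
2061: Sunday (+1)
Nov 13 falls on a Sunday in 2061.

2061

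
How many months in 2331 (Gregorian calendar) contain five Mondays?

4

A month of length L has five Mondays iff its first Monday is on day ≤ L−28 (so day 1–3 in a 31-day month, 1–2 in a 30-day month, day 1 in a leap February).
Checking each month of 2331: Jan starts Thu (31d); Feb starts Sun (28d); Mar starts Sun (31d) ✓; Apr starts Wed (30d); May starts Fri (31d); Jun starts Mon (30d) ✓; Jul starts Wed (31d); Aug starts Sat (31d) ✓; Sep starts Tue (30d); Oct starts Thu (31d); Nov starts Sun (30d) ✓; Dec starts Tue (31d).
Five-Monday months: March, June, August, November → 4.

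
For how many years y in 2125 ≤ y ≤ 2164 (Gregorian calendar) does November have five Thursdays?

November has 30 days; it has five Thursdays when Thursday falls among the first (month-length − 28) days — i.e. when November 1 is one of Thursday/Wednesday.
November 1 by year: 2125:Thu✓ 2126:Fri 2127:Sat 2128:Mon 2129:Tue 2130:Wed✓ 2131:Thu✓ 2132:Sat 2133:Sun 2134:Mon 2135:Tue 2136:Thu✓ 2137:Fri 2138:Sat 2139:Sun …(10 more)… 2150:Sun 2151:Mon 2152:Wed✓ 2153:Thu✓ 2154:Fri 2155:Sat 2156:Mon 2157:Tue 2158:Wed✓ 2159:Thu✓ 2160:Sat 2161:Sun 2162:Mon 2163:Tue 2164:Thu✓
Years with five Thursdays: 2125, 2130, 2131, 2136, 2141, 2142, 2147, 2152, 2153, 2158, 2159, 2164 → 12.

12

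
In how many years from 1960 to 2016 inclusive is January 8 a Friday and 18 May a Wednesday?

Check each year's weekday for January 8 and 18 May:
  1960: Fri/Wed ✓  1961: Sun/Thu  1962: Mon/Fri  1963: Tue/Sat  1964: Wed/Mon  1965: Fri/Tue  1966: Sat/Wed  1967: Sun/Thu  1968: Mon/Sat  1969: Wed/Sun  1970: Thu/Mon  1971: Fri/Tue  1972: Sat/Thu  1973: Mon/Fri  …(29 more)…  2003: Wed/Sun  2004: Thu/Tue  2005: Sat/Wed  2006: Sun/Thu  2007: Mon/Fri  2008: Tue/Sun  2009: Thu/Mon  2010: Fri/Tue  2011: Sat/Wed  2012: Sun/Fri  2013: Tue/Sat  2014: Wed/Sun  2015: Thu/Mon  2016: Fri/Wed ✓
Both conditions hold in: 1960, 1988, 2016 — 3.

3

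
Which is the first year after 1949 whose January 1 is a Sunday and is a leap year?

1956

Jan 1 advances by 2 weekdays after a leap year and by 1 after a common year.
1949: Jan 1 is Saturday.
1950: Sunday
1951: Monday
1952: Tuesday (leap)
1953: Thursday
1954: Friday
1955: Saturday
1956: Sunday (leap)
1956 begins on a Sunday and is a leap year.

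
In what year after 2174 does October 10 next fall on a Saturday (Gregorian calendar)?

2178

From one year to the next, a fixed date's weekday advances by 1, or by 2 when a Feb 29 lies between the two dates.
2174: October 10 is Monday.
2175: Tuesday (+1)
2176: Thursday (+2)
2177: Friday (+1)
2178: Saturday (+1)
October 10 falls on a Saturday in 2178.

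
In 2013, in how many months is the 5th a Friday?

Check the 5th of each month of 2013: Jan 5: Sat, Feb 5: Tue, Mar 5: Tue, Apr 5: Fri, May 5: Sun, Jun 5: Wed, Jul 5: Fri, Aug 5: Mon, Sep 5: Thu, Oct 5: Sat, Nov 5: Tue, Dec 5: Thu.
Friday occurs in April, July — 2 months.

2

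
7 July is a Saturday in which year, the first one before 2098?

2096

From one year to the next, a fixed date's weekday advances by 1, or by 2 when a Feb 29 lies between the two dates.
2098: July 7 is Monday.
2097: Sunday (−1)
2096: Saturday (−1)
7 July falls on a Saturday in 2096.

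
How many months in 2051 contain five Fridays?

A month of length L has five Fridays iff its first Friday is on day ≤ L−28 (so day 1–3 in a 31-day month, 1–2 in a 30-day month, day 1 in a leap February).
Checking each month of 2051: Jan starts Sun (31d); Feb starts Wed (28d); Mar starts Wed (31d) ✓; Apr starts Sat (30d); May starts Mon (31d); Jun starts Thu (30d) ✓; Jul starts Sat (31d); Aug starts Tue (31d); Sep starts Fri (30d) ✓; Oct starts Sun (31d); Nov starts Wed (30d); Dec starts Fri (31d) ✓.
Five-Friday months: March, June, September, December → 4.

4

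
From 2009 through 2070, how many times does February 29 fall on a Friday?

2

Leap years in 2009–2070: 15 of them.
Feb 29 weekday advances by 5 (mod 7) from one leap year to the next four years later (or differs when a century non-leap intervenes).
Leap-day weekdays: 2012:Wed 2016:Mon 2020:Sat 2024:Thu 2028:Tue 2032:Sun 2036:Fri✓ 2040:Wed 2044:Mon 2048:Sat 2052:Thu 2056:Tue 2060:Sun 2064:Fri✓ 2068:Wed
Friday: 2036, 2064 → 2.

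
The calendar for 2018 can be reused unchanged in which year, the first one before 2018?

Two years share a calendar iff Jan 1 falls on the same weekday and both are leap or both are common. 2018: Jan 1 is Monday, common year.
2017: Jan 1 Sunday, common
2016: Jan 1 Friday, leap
2015: Jan 1 Thursday, common
2014: Jan 1 Wednesday, common
2013: Jan 1 Tuesday, common
2012: Jan 1 Sunday, leap
2011: Jan 1 Saturday, common
2010: Jan 1 Friday, common
2009: Jan 1 Thursday, common
2008: Jan 1 Tuesday, leap
2007: Jan 1 Monday, common
2007 matches on both conditions.

2007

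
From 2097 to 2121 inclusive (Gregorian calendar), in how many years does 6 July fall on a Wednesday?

4

Track 6 July's weekday year by year (advancing +1, or +2 across a Feb 29):
  2097: Sat  2098: Sun (+1)  2099: Mon (+1)  2100: Tue (+1)  2101: Wed (+1) ✓
  2102: Thu (+1)  2103: Fri (+1)  2104: Sun (+2)  2105: Mon (+1)  2106: Tue (+1)
  2107: Wed (+1) ✓  2108: Fri (+2)  2109: Sat (+1)  2110: Sun (+1)  2111: Mon (+1)
  2112: Wed (+2) ✓  2113: Thu (+1)  2114: Fri (+1)  2115: Sat (+1)  2116: Mon (+2)
  2117: Tue (+1)  2118: Wed (+1) ✓  2119: Thu (+1)  2120: Sat (+2)  2121: Sun (+1)
Wednesday years: 2101, 2107, 2112, 2118 — 4 in total.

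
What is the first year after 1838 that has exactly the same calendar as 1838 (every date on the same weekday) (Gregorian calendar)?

1849

Two years share a calendar iff Jan 1 falls on the same weekday and both are leap or both are common. 1838: Jan 1 is Monday, common year.
1839: Jan 1 Tuesday, common
1840: Jan 1 Wednesday, leap
1841: Jan 1 Friday, common
1842: Jan 1 Saturday, common
1843: Jan 1 Sunday, common
1844: Jan 1 Monday, leap
1845: Jan 1 Wednesday, common
1846: Jan 1 Thursday, common
1847: Jan 1 Friday, common
1848: Jan 1 Saturday, leap
1849: Jan 1 Monday, common
1849 matches on both conditions.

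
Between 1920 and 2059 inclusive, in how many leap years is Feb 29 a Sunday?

5

Leap years in 1920–2059: 35 of them.
Feb 29 weekday advances by 5 (mod 7) from one leap year to the next four years later (or differs when a century non-leap intervenes).
Leap-day weekdays: 1920:Sun✓ 1924:Fri 1928:Wed 1932:Mon 1936:Sat 1940:Thu 1944:Tue 1948:Sun✓ 1952:Fri 1956:Wed 1960:Mon 1964:Sat 1968:Thu …(9 more)… 2008:Fri 2012:Wed 2016:Mon 2020:Sat 2024:Thu 2028:Tue 2032:Sun✓ 2036:Fri 2040:Wed 2044:Mon 2048:Sat 2052:Thu 2056:Tue
Sunday: 1920, 1948, 1976, 2004, 2032 → 5.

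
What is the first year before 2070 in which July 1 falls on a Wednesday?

2065

From one year to the next, a fixed date's weekday advances by 1, or by 2 when a Feb 29 lies between the two dates.
2070: July 1 is Tuesday.
2069: Monday (−1)
2068: Sunday (−1)
2067: Friday (−2)
2066: Thursday (−1)
2065: Wednesday (−1)
July 1 falls on a Wednesday in 2065.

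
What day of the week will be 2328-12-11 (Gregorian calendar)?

January 1, 2328 is a Sunday.
December 11 is day 346 of the year, i.e. 345 days after Jan 1.
345 mod 7 = 2, so advance 2 weekdays from Sunday: Tuesday.

Tuesday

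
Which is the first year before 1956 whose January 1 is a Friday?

Jan 1 advances by 2 weekdays after a leap year and by 1 after a common year.
1956: Jan 1 is Sunday (leap).
1955: Saturday
1954: Friday
1954 begins on a Friday

1954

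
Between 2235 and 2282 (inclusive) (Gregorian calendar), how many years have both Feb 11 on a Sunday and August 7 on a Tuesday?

Check each year's weekday for Feb 11 and August 7:
  2235: Wed/Fri  2236: Thu/Sun  2237: Sat/Mon  2238: Sun/Tue ✓  2239: Mon/Wed  2240: Tue/Fri  2241: Thu/Sat  2242: Fri/Sun  2243: Sat/Mon  2244: Sun/Wed  2245: Tue/Thu  2246: Wed/Fri  2247: Thu/Sat  2248: Fri/Mon  …(20 more)…  2269: Thu/Sat  2270: Fri/Sun  2271: Sat/Mon  2272: Sun/Wed  2273: Tue/Thu  2274: Wed/Fri  2275: Thu/Sat  2276: Fri/Mon  2277: Sun/Tue ✓  2278: Mon/Wed  2279: Tue/Thu  2280: Wed/Sat  2281: Fri/Sun  2282: Sat/Mon
Both conditions hold in: 2238, 2249, 2255, 2266, 2277 — 5.

5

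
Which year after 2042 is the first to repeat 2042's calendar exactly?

Two years share a calendar iff Jan 1 falls on the same weekday and both are leap or both are common. 2042: Jan 1 is Wednesday, common year.
2043: Jan 1 Thursday, common
2044: Jan 1 Friday, leap
2045: Jan 1 Sunday, common
2046: Jan 1 Monday, common
2047: Jan 1 Tuesday, common
2048: Jan 1 Wednesday, leap
2049: Jan 1 Friday, common
2050: Jan 1 Saturday, common
2051: Jan 1 Sunday, common
2052: Jan 1 Monday, leap
2053: Jan 1 Wednesday, common
2053 matches on both conditions.

2053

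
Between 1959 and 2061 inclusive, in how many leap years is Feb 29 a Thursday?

Leap years in 1959–2061: 26 of them.
Feb 29 weekday advances by 5 (mod 7) from one leap year to the next four years later (or differs when a century non-leap intervenes).
Leap-day weekdays: 1960:Mon 1964:Sat 1968:Thu✓ 1972:Tue 1976:Sun 1980:Fri 1984:Wed 1988:Mon 1992:Sat 1996:Thu✓ 2000:Tue 2004:Sun 2008:Fri 2012:Wed 2016:Mon 2020:Sat 2024:Thu✓ 2028:Tue 2032:Sun 2036:Fri 2040:Wed 2044:Mon 2048:Sat 2052:Thu✓ 2056:Tue 2060:Sun
Thursday: 1968, 1996, 2024, 2052 → 4.

4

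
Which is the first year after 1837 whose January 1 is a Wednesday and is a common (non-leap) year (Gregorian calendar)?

Jan 1 advances by 2 weekdays after a leap year and by 1 after a common year.
1837: Jan 1 is Sunday.
1838: Monday
1839: Tuesday
1840: Wednesday (leap)
1841: Friday
1842: Saturday
1843: Sunday
1844: Monday (leap)
1845: Wednesday
1845 begins on a Wednesday and is a common year.

1845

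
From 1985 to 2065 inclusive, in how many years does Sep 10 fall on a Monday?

Track Sep 10's weekday year by year (advancing +1, or +2 across a Feb 29):
  1985: Tue  1986: Wed (+1)  1987: Thu (+1)  1988: Sat (+2)  1989: Sun (+1)
  1990: Mon (+1) ✓  1991: Tue (+1)  1992: Thu (+2)  1993: Fri (+1)  1994: Sat (+1)
  1995: Sun (+1)  1996: Tue (+2)  1997: Wed (+1)  1998: Thu (+1)  … (53 more years) …
  2052: Tue (+2)  2053: Wed (+1)  2054: Thu (+1)  2055: Fri (+1)  2056: Sun (+2)
  2057: Mon (+1) ✓  2058: Tue (+1)  2059: Wed (+1)  2060: Fri (+2)  2061: Sat (+1)
  2062: Sun (+1)  2063: Mon (+1) ✓  2064: Wed (+2)  2065: Thu (+1)
Monday years: 1990, 2001, 2007, 2012, 2018, 2029, 2035, 2040, 2046, 2057, 2063 — 11 in total.

11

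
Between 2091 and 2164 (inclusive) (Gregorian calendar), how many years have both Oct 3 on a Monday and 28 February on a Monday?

9

Check each year's weekday for Oct 3 and 28 February:
  2091: Wed/Wed  2092: Fri/Thu  2093: Sat/Sat  2094: Sun/Sun  2095: Mon/Mon ✓  2096: Wed/Tue  2097: Thu/Thu  2098: Fri/Fri  2099: Sat/Sat  2100: Sun/Sun  2101: Mon/Mon ✓  2102: Tue/Tue  2103: Wed/Wed  2104: Fri/Thu  …(46 more)…  2151: Sun/Sun  2152: Tue/Mon  2153: Wed/Wed  2154: Thu/Thu  2155: Fri/Fri  2156: Sun/Sat  2157: Mon/Mon ✓  2158: Tue/Tue  2159: Wed/Wed  2160: Fri/Thu  2161: Sat/Sat  2162: Sun/Sun  2163: Mon/Mon ✓  2164: Wed/Tue
Both conditions hold in: 2095, 2101, 2107, 2118, 2129, 2135, 2146, 2157, 2163 — 9.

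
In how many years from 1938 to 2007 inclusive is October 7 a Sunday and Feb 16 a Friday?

Check each year's weekday for October 7 and Feb 16:
  1938: Fri/Wed  1939: Sat/Thu  1940: Mon/Fri  1941: Tue/Sun  1942: Wed/Mon  1943: Thu/Tue  1944: Sat/Wed  1945: Sun/Fri ✓  1946: Mon/Sat  1947: Tue/Sun  1948: Thu/Mon  1949: Fri/Wed  1950: Sat/Thu  1951: Sun/Fri ✓  …(42 more)…  1994: Fri/Wed  1995: Sat/Thu  1996: Mon/Fri  1997: Tue/Sun  1998: Wed/Mon  1999: Thu/Tue  2000: Sat/Wed  2001: Sun/Fri ✓  2002: Mon/Sat  2003: Tue/Sun  2004: Thu/Mon  2005: Fri/Wed  2006: Sat/Thu  2007: Sun/Fri ✓
Both conditions hold in: 1945, 1951, 1962, 1973, 1979, 1990, 2001, 2007 — 8.

8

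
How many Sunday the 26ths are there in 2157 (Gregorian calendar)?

Check the 26th of each month of 2157: Jan 26: Wed, Feb 26: Sat, Mar 26: Sat, Apr 26: Tue, May 26: Thu, Jun 26: Sun, Jul 26: Tue, Aug 26: Fri, Sep 26: Mon, Oct 26: Wed, Nov 26: Sat, Dec 26: Mon.
Sunday occurs in June — 1 month.

1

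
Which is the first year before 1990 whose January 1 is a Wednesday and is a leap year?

Jan 1 advances by 2 weekdays after a leap year and by 1 after a common year.
1990: Jan 1 is Monday.
1989: Sunday
1988: Friday (leap)
1987: Thursday
1986: Wednesday
1985: Tuesday
1984: Sunday (leap)
1983: Saturday
1982: Friday
1981: Thursday
1980: Tuesday (leap)
1979: Monday
1978: Sunday
1977: Saturday
1976: Thursday (leap)
1975: Wednesday
1974: Tuesday
1973: Monday
1972: Saturday (leap)
1971: Friday
1970: Thursday
1969: Wednesday
1968: Monday (leap)
1967: Sunday
1966: Saturday
1965: Friday
1964: Wednesday (leap)
1964 begins on a Wednesday and is a leap year.

1964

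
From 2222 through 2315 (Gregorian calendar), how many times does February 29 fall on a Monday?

Leap years in 2222–2315: 22 of them.
Feb 29 weekday advances by 5 (mod 7) from one leap year to the next four years later (or differs when a century non-leap intervenes).
Leap-day weekdays: 2224:Sun 2228:Fri 2232:Wed 2236:Mon✓ 2240:Sat 2244:Thu 2248:Tue 2252:Sun 2256:Fri 2260:Wed 2264:Mon✓ 2268:Sat 2272:Thu 2276:Tue 2280:Sun 2284:Fri 2288:Wed 2292:Mon✓ 2296:Sat 2304:Mon✓ 2308:Sat 2312:Thu
Monday: 2236, 2264, 2292, 2304 → 4.

4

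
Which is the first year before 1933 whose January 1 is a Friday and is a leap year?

1932

Jan 1 advances by 2 weekdays after a leap year and by 1 after a common year.
1933: Jan 1 is Sunday.
1932: Friday (leap)
1932 begins on a Friday and is a leap year.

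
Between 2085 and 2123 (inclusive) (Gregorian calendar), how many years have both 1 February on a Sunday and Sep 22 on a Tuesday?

Check each year's weekday for 1 February and Sep 22:
  2085: Thu/Sat  2086: Fri/Sun  2087: Sat/Mon  2088: Sun/Wed  2089: Tue/Thu  2090: Wed/Fri  2091: Thu/Sat  2092: Fri/Mon  2093: Sun/Tue ✓  2094: Mon/Wed  2095: Tue/Thu  2096: Wed/Sat  2097: Fri/Sun  2098: Sat/Mon  …(11 more)…  2110: Sat/Mon  2111: Sun/Tue ✓  2112: Mon/Thu  2113: Wed/Fri  2114: Thu/Sat  2115: Fri/Sun  2116: Sat/Tue  2117: Mon/Wed  2118: Tue/Thu  2119: Wed/Fri  2120: Thu/Sun  2121: Sat/Mon  2122: Sun/Tue ✓  2123: Mon/Wed
Both conditions hold in: 2093, 2099, 2105, 2111, 2122 — 5.

5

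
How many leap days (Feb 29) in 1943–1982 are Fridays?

Leap years in 1943–1982: 10 of them.
Feb 29 weekday advances by 5 (mod 7) from one leap year to the next four years later (or differs when a century non-leap intervenes).
Leap-day weekdays: 1944:Tue 1948:Sun 1952:Fri✓ 1956:Wed 1960:Mon 1964:Sat 1968:Thu 1972:Tue 1976:Sun 1980:Fri✓
Friday: 1952, 1980 → 2.

2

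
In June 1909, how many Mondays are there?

June 1909 has 30 days and begins on Tuesday.
The first Monday is June 7.
Mondays fall on 7, 14, 21, 28 — that's 4.

4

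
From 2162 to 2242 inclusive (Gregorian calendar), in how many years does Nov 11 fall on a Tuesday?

Track Nov 11's weekday year by year (advancing +1, or +2 across a Feb 29):
  2162: Thu  2163: Fri (+1)  2164: Sun (+2)  2165: Mon (+1)  2166: Tue (+1) ✓
  2167: Wed (+1)  2168: Fri (+2)  2169: Sat (+1)  2170: Sun (+1)  2171: Mon (+1)
  2172: Wed (+2)  2173: Thu (+1)  2174: Fri (+1)  2175: Sat (+1)  … (53 more years) …
  2229: Wed (+1)  2230: Thu (+1)  2231: Fri (+1)  2232: Sun (+2)  2233: Mon (+1)
  2234: Tue (+1) ✓  2235: Wed (+1)  2236: Fri (+2)  2237: Sat (+1)  2238: Sun (+1)
  2239: Mon (+1)  2240: Wed (+2)  2241: Thu (+1)  2242: Fri (+1)
Tuesday years: 2166, 2177, 2183, 2188, 2194, 2200, 2206, 2217, 2223, 2228, 2234 — 11 in total.

11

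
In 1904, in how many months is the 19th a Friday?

2

Check the 19th of each month of 1904: Jan 19: Tue, Feb 19: Fri, Mar 19: Sat, Apr 19: Tue, May 19: Thu, Jun 19: Sun, Jul 19: Tue, Aug 19: Fri, Sep 19: Mon, Oct 19: Wed, Nov 19: Sat, Dec 19: Mon.
Friday occurs in February, August — 2 months.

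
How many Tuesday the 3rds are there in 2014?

Check the 3rd of each month of 2014: Jan 3: Fri, Feb 3: Mon, Mar 3: Mon, Apr 3: Thu, May 3: Sat, Jun 3: Tue, Jul 3: Thu, Aug 3: Sun, Sep 3: Wed, Oct 3: Fri, Nov 3: Mon, Dec 3: Wed.
Tuesday occurs in June — 1 month.

1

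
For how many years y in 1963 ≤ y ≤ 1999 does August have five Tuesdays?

16

August has 31 days; it has five Tuesdays when Tuesday falls among the first (month-length − 28) days — i.e. when August 1 is one of Tuesday/Monday/Sunday.
August 1 by year: 1963:Thu 1964:Sat 1965:Sun✓ 1966:Mon✓ 1967:Tue✓ 1968:Thu 1969:Fri 1970:Sat 1971:Sun✓ 1972:Tue✓ 1973:Wed 1974:Thu 1975:Fri 1976:Sun✓ 1977:Mon✓ …(7 more)… 1985:Thu 1986:Fri 1987:Sat 1988:Mon✓ 1989:Tue✓ 1990:Wed 1991:Thu 1992:Sat 1993:Sun✓ 1994:Mon✓ 1995:Tue✓ 1996:Thu 1997:Fri 1998:Sat 1999:Sun✓
Years with five Tuesdays: 1965, 1966, 1967, 1971, 1972, 1976, 1977, 1978, 1982, 1983, 1988, 1989, 1993, 1994, 1995, 1999 → 16.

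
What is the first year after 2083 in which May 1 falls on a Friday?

2093

From one year to the next, a fixed date's weekday advances by 1, or by 2 when a Feb 29 lies between the two dates.
2083: May 1 is Saturday.
2084: Monday (+2)
2085: Tuesday (+1)
2086: Wednesday (+1)
2087: Thursday (+1)
2088: Saturday (+2)
2089: Sunday (+1)
2090: Monday (+1)
2091: Tuesday (+1)
2092: Thursday (+2)
2093: Friday (+1)
May 1 falls on a Friday in 2093.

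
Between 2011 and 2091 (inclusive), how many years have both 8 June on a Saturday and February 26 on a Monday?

Check each year's weekday for 8 June and February 26:
  2011: Wed/Sat  2012: Fri/Sun  2013: Sat/Tue  2014: Sun/Wed  2015: Mon/Thu  2016: Wed/Fri  2017: Thu/Sun  2018: Fri/Mon  2019: Sat/Tue  2020: Mon/Wed  2021: Tue/Fri  2022: Wed/Sat  2023: Thu/Sun  2024: Sat/Mon ✓  …(53 more)…  2078: Wed/Sat  2079: Thu/Sun  2080: Sat/Mon ✓  2081: Sun/Wed  2082: Mon/Thu  2083: Tue/Fri  2084: Thu/Sat  2085: Fri/Mon  2086: Sat/Tue  2087: Sun/Wed  2088: Tue/Thu  2089: Wed/Sat  2090: Thu/Sun  2091: Fri/Mon
Both conditions hold in: 2024, 2052, 2080 — 3.

3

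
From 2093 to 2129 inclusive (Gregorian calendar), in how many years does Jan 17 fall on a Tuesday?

5

Track Jan 17's weekday year by year (advancing +1, or +2 across a Feb 29):
  2093: Sat  2094: Sun (+1)  2095: Mon (+1)  2096: Tue (+1) ✓  2097: Thu (+2)
  2098: Fri (+1)  2099: Sat (+1)  2100: Sun (+1)  2101: Mon (+1)  2102: Tue (+1) ✓
  2103: Wed (+1)  2104: Thu (+1)  2105: Sat (+2)  2106: Sun (+1)  … (9 more years) …
  2116: Fri (+1)  2117: Sun (+2)  2118: Mon (+1)  2119: Tue (+1) ✓  2120: Wed (+1)
  2121: Fri (+2)  2122: Sat (+1)  2123: Sun (+1)  2124: Mon (+1)  2125: Wed (+2)
  2126: Thu (+1)  2127: Fri (+1)  2128: Sat (+1)  2129: Mon (+2)
Tuesday years: 2096, 2102, 2108, 2113, 2119 — 5 in total.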